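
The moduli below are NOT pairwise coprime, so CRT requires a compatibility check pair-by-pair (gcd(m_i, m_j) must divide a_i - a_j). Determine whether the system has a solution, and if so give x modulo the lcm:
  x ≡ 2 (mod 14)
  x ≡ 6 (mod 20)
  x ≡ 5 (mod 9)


Moduli 14, 20, 9 are not pairwise coprime, so CRT works modulo lcm(m_i) when all pairwise compatibility conditions hold.
Pairwise compatibility: gcd(m_i, m_j) must divide a_i - a_j for every pair.
Merge one congruence at a time:
  Start: x ≡ 2 (mod 14).
  Combine with x ≡ 6 (mod 20): gcd(14, 20) = 2; 6 - 2 = 4, which IS divisible by 2, so compatible.
    Write x = 2 + 14·t and substitute into x ≡ 6 (mod 20): 14·t ≡ 6 − 2 = 4 (mod 20).
    Divide the congruence (and modulus) by g = 2: 7·t ≡ 2 (mod 10).
    The inverse of 7 mod 10 is 3 (since 7·3 = 21 = 2·10 + 1), so t ≡ 3·2 = 6 ≡ 6 (mod 10).
    Then x = 2 + 14·6 = 86, valid modulo lcm(14, 20) = 140: x ≡ 86 (mod 140).
  Combine with x ≡ 5 (mod 9): gcd(140, 9) = 1; 5 - 86 = -81, which IS divisible by 1, so compatible.
    Write x = 86 + 140·t and substitute into x ≡ 5 (mod 9): 140·t ≡ 5 − 86 = -81 (mod 9).
    Reduce coefficients mod 9: 5·t ≡ 0 (mod 9).
    The inverse of 5 mod 9 is 2 (since 5·2 = 10 = 1·9 + 1), so t ≡ 2·0 = 0 ≡ 0 (mod 9).
    Then x = 86 + 140·0 = 86, valid modulo lcm(140, 9) = 1260: x ≡ 86 (mod 1260).
Verify: 86 mod 14 = 2, 86 mod 20 = 6, 86 mod 9 = 5.

x ≡ 86 (mod 1260).


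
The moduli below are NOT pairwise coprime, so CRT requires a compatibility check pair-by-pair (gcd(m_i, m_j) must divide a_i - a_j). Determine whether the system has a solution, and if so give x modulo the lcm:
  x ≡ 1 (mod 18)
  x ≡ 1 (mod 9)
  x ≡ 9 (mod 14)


Moduli 18, 9, 14 are not pairwise coprime, so CRT works modulo lcm(m_i) when all pairwise compatibility conditions hold.
Pairwise compatibility: gcd(m_i, m_j) must divide a_i - a_j for every pair.
Merge one congruence at a time:
  Start: x ≡ 1 (mod 18).
  Combine with x ≡ 1 (mod 9): gcd(18, 9) = 9; 1 - 1 = 0, which IS divisible by 9, so compatible.
    Write x = 1 + 18·t and substitute into x ≡ 1 (mod 9): 18·t ≡ 1 − 1 = 0 (mod 9).
    Divide the congruence (and modulus) by g = 9: 2·t ≡ 0 (mod 1).
    Modulo 1 every t works; take t = 0.
    Then x = 1 + 18·0 = 1, valid modulo lcm(18, 9) = 18: x ≡ 1 (mod 18).
  Combine with x ≡ 9 (mod 14): gcd(18, 14) = 2; 9 - 1 = 8, which IS divisible by 2, so compatible.
    Write x = 1 + 18·t and substitute into x ≡ 9 (mod 14): 18·t ≡ 9 − 1 = 8 (mod 14).
    Divide the congruence (and modulus) by g = 2: 9·t ≡ 4 (mod 7).
    Reduce coefficients mod 7: 2·t ≡ 4 (mod 7).
    The inverse of 2 mod 7 is 4 (since 2·4 = 8 = 1·7 + 1), so t ≡ 4·4 = 16 ≡ 2 (mod 7).
    Then x = 1 + 18·2 = 37, valid modulo lcm(18, 14) = 126: x ≡ 37 (mod 126).
Verify: 37 mod 18 = 1, 37 mod 9 = 1, 37 mod 14 = 9.

x ≡ 37 (mod 126).


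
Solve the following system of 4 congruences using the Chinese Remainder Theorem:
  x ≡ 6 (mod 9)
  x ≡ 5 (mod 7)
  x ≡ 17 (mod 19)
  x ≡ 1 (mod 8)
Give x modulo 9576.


Product of moduli M = 9 · 7 · 19 · 8 = 9576.
Merge one congruence at a time:
  Start: x ≡ 6 (mod 9).
  Combine with x ≡ 5 (mod 7); new modulus lcm = 63.
    Write x = 6 + 9·t and substitute into x ≡ 5 (mod 7): 9·t ≡ 5 − 6 = -1 (mod 7).
    Reduce coefficients mod 7: 2·t ≡ 6 (mod 7).
    The inverse of 2 mod 7 is 4 (since 2·4 = 8 = 1·7 + 1), so t ≡ 4·6 = 24 ≡ 3 (mod 7).
    Then x = 6 + 9·3 = 33, valid modulo lcm(9, 7) = 63: x ≡ 33 (mod 63).
  Combine with x ≡ 17 (mod 19); new modulus lcm = 1197.
    Write x = 33 + 63·t and substitute into x ≡ 17 (mod 19): 63·t ≡ 17 − 33 = -16 (mod 19).
    Reduce coefficients mod 19: 6·t ≡ 3 (mod 19).
    The inverse of 6 mod 19 is 16 (since 6·16 = 96 = 5·19 + 1), so t ≡ 16·3 = 48 ≡ 10 (mod 19).
    Then x = 33 + 63·10 = 663, valid modulo lcm(63, 19) = 1197: x ≡ 663 (mod 1197).
  Combine with x ≡ 1 (mod 8); new modulus lcm = 9576.
    Write x = 663 + 1197·t and substitute into x ≡ 1 (mod 8): 1197·t ≡ 1 − 663 = -662 (mod 8).
    Reduce coefficients mod 8: 5·t ≡ 2 (mod 8).
    The inverse of 5 mod 8 is 5 (since 5·5 = 25 = 3·8 + 1), so t ≡ 5·2 = 10 ≡ 2 (mod 8).
    Then x = 663 + 1197·2 = 3057, valid modulo lcm(1197, 8) = 9576: x ≡ 3057 (mod 9576).
Verify against each original: 3057 mod 9 = 6, 3057 mod 7 = 5, 3057 mod 19 = 17, 3057 mod 8 = 1.

x ≡ 3057 (mod 9576).


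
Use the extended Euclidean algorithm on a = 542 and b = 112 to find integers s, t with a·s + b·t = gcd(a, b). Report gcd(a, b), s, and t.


Euclidean algorithm on (542, 112) — divide until remainder is 0:
  542 = 4 · 112 + 94
  112 = 1 · 94 + 18
  94 = 5 · 18 + 4
  18 = 4 · 4 + 2
  4 = 2 · 2 + 0
gcd(542, 112) = 2.
Track Bezout coefficients alongside the remainders: start with r₀ = 542 = a·1 + b·0 (s = 1, t = 0) and r₁ = 112 = a·0 + b·1 (s = 0, t = 1); each new remainder r_{k+1} = r_{k-1} − q_k·r_k inherits s_{k+1} = s_{k-1} − q_k·s_k, t_{k+1} = t_{k-1} − q_k·t_k, so r_k = a·s_k + b·t_k at every step:
  q = 4: r = 94, s = 1 − 4·0 = 1, t = 0 − 4·1 = -4  (check: 542·1 + 112·(-4) = 94)
  q = 1: r = 18, s = 0 − 1·1 = -1, t = 1 − 1·(-4) = 5  (check: 542·(-1) + 112·5 = 18)
  q = 5: r = 4, s = 1 − 5·(-1) = 6, t = -4 − 5·5 = -29  (check: 542·6 + 112·(-29) = 4)
  q = 4: r = 2, s = -1 − 4·6 = -25, t = 5 − 4·(-29) = 121  (check: 542·(-25) + 112·121 = 2)
The row with r = 2 (the gcd) gives the Bezout coefficients s = -25, t = 121.
Result: 542 · (-25) + 112 · (121) = 2.

gcd(542, 112) = 2; s = -25, t = 121 (check: 542·(-25) + 112·121 = 2).


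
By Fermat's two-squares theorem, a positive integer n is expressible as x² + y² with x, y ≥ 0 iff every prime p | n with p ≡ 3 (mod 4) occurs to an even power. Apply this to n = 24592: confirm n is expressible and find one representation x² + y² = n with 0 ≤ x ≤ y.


Step 1: Factor n = 24592 = 2^4 · 29 · 53.
Step 2: Check the mod-4 condition on each prime factor: 2 = 2 (special); 29 ≡ 1 (mod 4), exponent 1; 53 ≡ 1 (mod 4), exponent 1.
All primes ≡ 3 (mod 4) appear to even exponent (or don't appear), so by the two-squares theorem n IS expressible as a sum of two squares.
Step 3: Build a representation. Group n = k² · m with k = 4 and m = 29 · 53 = 1537 (a product of primes ≡ 1 (mod 4)); a representation of m scales to one of n via (k·x)² + (k·y)² = k²(x² + y²). Each prime p ≡ 1 (mod 4) is itself a sum of two squares; find a² by testing p − a² for a perfect square:
  29: 29 − 1² = 28, 29 − 2² = 25 = 5² ⇒ 29 = 2² + 5².
  53: 53 − 1² = 52, 53 − 2² = 49 = 7² ⇒ 53 = 2² + 7².
  Combine using the Brahmagupta–Fibonacci identity (a² + b²)(c² + d²) = (ac − bd)² + (ad + bc)² = (ac + bd)² + (ad − bc)²:
  29 · 53 = 1537: from (2² + 5²)(2² + 7²), take (2·2 − 5·7, 2·7 + 5·2) = (4 − 35, 14 + 10) = (-31, 24); dropping signs (only squares matter) gives (31, 24); check 31² + 24² = 961 + 576 = 1537 ✓.
  Scale by k = 4: (4·31, 4·24) = (124, 96).
Step 4: Order so x ≤ y and verify: 96² + 124² = 9216 + 15376 = 24592 = n. ✓

n = 24592 = 96² + 124² (one valid representation with x ≤ y).


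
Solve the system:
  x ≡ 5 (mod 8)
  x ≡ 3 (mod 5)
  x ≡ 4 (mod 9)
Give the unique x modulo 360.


Moduli 8, 5, 9 are pairwise coprime; by CRT there is a unique solution modulo M = 8 · 5 · 9 = 360.
Solve pairwise, accumulating the modulus:
  Start with x ≡ 5 (mod 8).
  Combine with x ≡ 3 (mod 5): since gcd(8, 5) = 1, we get a unique residue mod 40.
    Write x = 5 + 8·t and substitute into x ≡ 3 (mod 5): 8·t ≡ 3 − 5 = -2 (mod 5).
    Reduce coefficients mod 5: 3·t ≡ 3 (mod 5).
    The inverse of 3 mod 5 is 2 (since 3·2 = 6 = 1·5 + 1), so t ≡ 2·3 = 6 ≡ 1 (mod 5).
    Then x = 5 + 8·1 = 13, valid modulo lcm(8, 5) = 40: x ≡ 13 (mod 40).
  Combine with x ≡ 4 (mod 9): since gcd(40, 9) = 1, we get a unique residue mod 360.
    Write x = 13 + 40·t and substitute into x ≡ 4 (mod 9): 40·t ≡ 4 − 13 = -9 (mod 9).
    Reduce coefficients mod 9: 4·t ≡ 0 (mod 9).
    The inverse of 4 mod 9 is 7 (since 4·7 = 28 = 3·9 + 1), so t ≡ 7·0 = 0 ≡ 0 (mod 9).
    Then x = 13 + 40·0 = 13, valid modulo lcm(40, 9) = 360: x ≡ 13 (mod 360).
Verify: 13 mod 8 = 5 ✓, 13 mod 5 = 3 ✓, 13 mod 9 = 4 ✓.

x ≡ 13 (mod 360).


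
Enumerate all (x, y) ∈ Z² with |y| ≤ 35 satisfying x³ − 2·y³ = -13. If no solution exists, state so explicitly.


The equation is x³ - 2y³ = -13. For fixed y, x³ = 2·y³ − 13, so a solution requires the RHS to be a perfect cube.
Strategy: iterate y from -35 to 35, compute RHS = 2·y³ − 13, and check whether it is a (positive or negative) perfect cube.
Check small values of y:
  y = 0: RHS = -13 is not a perfect cube.
  y = 1: RHS = -11 is not a perfect cube.
  y = -1: RHS = -15 is not a perfect cube.
  y = 2: RHS = 3 is not a perfect cube.
  y = -2: RHS = -29 is not a perfect cube.
  y = 3: RHS = 41 is not a perfect cube.
  y = -3: RHS = -67 is not a perfect cube.
Continuing the search up to |y| = 35 finds no solutions either.
No (x, y) in the scanned range satisfies the equation.

No integer solutions with |y| ≤ 35.


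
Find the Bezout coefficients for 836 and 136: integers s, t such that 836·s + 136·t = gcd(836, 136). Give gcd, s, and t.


Euclidean algorithm on (836, 136) — divide until remainder is 0:
  836 = 6 · 136 + 20
  136 = 6 · 20 + 16
  20 = 1 · 16 + 4
  16 = 4 · 4 + 0
gcd(836, 136) = 4.
Track Bezout coefficients alongside the remainders: start with r₀ = 836 = a·1 + b·0 (s = 1, t = 0) and r₁ = 136 = a·0 + b·1 (s = 0, t = 1); each new remainder r_{k+1} = r_{k-1} − q_k·r_k inherits s_{k+1} = s_{k-1} − q_k·s_k, t_{k+1} = t_{k-1} − q_k·t_k, so r_k = a·s_k + b·t_k at every step:
  q = 6: r = 20, s = 1 − 6·0 = 1, t = 0 − 6·1 = -6  (check: 836·1 + 136·(-6) = 20)
  q = 6: r = 16, s = 0 − 6·1 = -6, t = 1 − 6·(-6) = 37  (check: 836·(-6) + 136·37 = 16)
  q = 1: r = 4, s = 1 − 1·(-6) = 7, t = -6 − 1·37 = -43  (check: 836·7 + 136·(-43) = 4)
The row with r = 4 (the gcd) gives the Bezout coefficients s = 7, t = -43.
Result: 836 · (7) + 136 · (-43) = 4.

gcd(836, 136) = 4; s = 7, t = -43 (check: 836·7 + 136·(-43) = 4).


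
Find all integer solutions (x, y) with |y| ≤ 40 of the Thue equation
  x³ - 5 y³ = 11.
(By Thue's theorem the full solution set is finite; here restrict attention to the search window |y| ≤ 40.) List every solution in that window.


The equation is x³ - 5y³ = 11. For fixed y, x³ = 5·y³ + 11, so a solution requires the RHS to be a perfect cube.
Strategy: iterate y from -40 to 40, compute RHS = 5·y³ + 11, and check whether it is a (positive or negative) perfect cube.
Check small values of y:
  y = 0: RHS = 11 is not a perfect cube.
  y = 1: RHS = 16 is not a perfect cube.
  y = -1: RHS = 6 is not a perfect cube.
  y = 2: RHS = 51 is not a perfect cube.
  y = -2: RHS = -29 is not a perfect cube.
  y = 3: RHS = 146 is not a perfect cube.
  y = -3: RHS = -124 is not a perfect cube.
Continuing the search up to |y| = 40 finds no solutions either.
No (x, y) in the scanned range satisfies the equation.

No integer solutions with |y| ≤ 40.


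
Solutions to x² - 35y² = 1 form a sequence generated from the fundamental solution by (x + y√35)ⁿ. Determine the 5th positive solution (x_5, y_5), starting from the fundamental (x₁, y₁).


Step 1: Find the fundamental solution (x₁, y₁) of x² - 35y² = 1.
  Expand √35 as a continued fraction. a₀ = ⌊√35⌋ = 5; iterate m_{k+1} = d_k·a_k − m_k, d_{k+1} = (35 − m_{k+1}²)/d_k, a_{k+1} = ⌊(a₀ + m_{k+1})/d_{k+1}⌋ (starting m₀ = 0, d₀ = 1), with convergents p_k = a_k·p_{k-1} + p_{k-2}, q_k = a_k·q_{k-1} + q_{k-2} (p₋₁ = 1, q₋₁ = 0):
  k = 0: a₀ = 5; p₀/q₀ = 5/1; p₀² − 35·q₀² = 25 − 35 = -10.
  k = 1: m = 5, d = 10, a = ⌊(5 + 5)/10⌋ = 1; p/q = (1·5 + 1)/(1·1 + 0) = 6/1; p² − 35·q² = 36 − 35 = 1.
  The first convergent with p² − 35·q² = 1 gives the fundamental solution (x₁, y₁) = (6, 1).
Step 2: Apply the recurrence (x_{n+1}, y_{n+1}) = (x₁x_n + 35y₁y_n, x₁y_n + y₁x_n) repeatedly.
  From (x_1, y_1) = (6, 1): x_2 = 6·6 + 35·1·1 = 71; y_2 = 6·1 + 1·6 = 12.
  From (x_2, y_2) = (71, 12): x_3 = 6·71 + 35·1·12 = 846; y_3 = 6·12 + 1·71 = 143.
  From (x_3, y_3) = (846, 143): x_4 = 6·846 + 35·1·143 = 10081; y_4 = 6·143 + 1·846 = 1704.
  From (x_4, y_4) = (10081, 1704): x_5 = 6·10081 + 35·1·1704 = 120126; y_5 = 6·1704 + 1·10081 = 20305.
Step 3: Verify x_5² - 35·y_5² = 14430255876 - 14430255875 = 1 (should be 1). ✓

(x_1, y_1) = (6, 1); (x_5, y_5) = (120126, 20305).


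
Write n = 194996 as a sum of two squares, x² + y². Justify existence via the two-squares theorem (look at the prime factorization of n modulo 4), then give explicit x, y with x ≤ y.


Step 1: Factor n = 194996 = 2^2 · 29 · 41^2.
Step 2: Check the mod-4 condition on each prime factor: 2 = 2 (special); 29 ≡ 1 (mod 4), exponent 1; 41 ≡ 1 (mod 4), exponent 2.
All primes ≡ 3 (mod 4) appear to even exponent (or don't appear), so by the two-squares theorem n IS expressible as a sum of two squares.
Step 3: Build a representation. Group n = k² · m with k = 2 and m = 29 · 41 · 41 = 48749 (a product of primes ≡ 1 (mod 4)); a representation of m scales to one of n via (k·x)² + (k·y)² = k²(x² + y²). Each prime p ≡ 1 (mod 4) is itself a sum of two squares; find a² by testing p − a² for a perfect square:
  29: 29 − 1² = 28, 29 − 2² = 25 = 5² ⇒ 29 = 2² + 5².
  41: 41 − 1² = 40, 41 − 2² = 37, 41 − 3² = 32, 41 − 4² = 25 = 5² ⇒ 41 = 4² + 5².
  Combine using the Brahmagupta–Fibonacci identity (a² + b²)(c² + d²) = (ac − bd)² + (ad + bc)² = (ac + bd)² + (ad − bc)²:
  29 · 41 = 1189: from (2² + 5²)(4² + 5²), take (2·4 − 5·5, 2·5 + 5·4) = (8 − 25, 10 + 20) = (-17, 30); dropping signs (only squares matter) gives (17, 30); check 17² + 30² = 289 + 900 = 1189 ✓.
  1189 · 41 = 48749: from (17² + 30²)(4² + 5²), take (17·4 − 30·5, 17·5 + 30·4) = (68 − 150, 85 + 120) = (-82, 205); dropping signs (only squares matter) gives (82, 205); check 82² + 205² = 6724 + 42025 = 48749 ✓.
  Scale by k = 2: (2·82, 2·205) = (164, 410).
Step 4: Order so x ≤ y and verify: 164² + 410² = 26896 + 168100 = 194996 = n. ✓

n = 194996 = 164² + 410² (one valid representation with x ≤ y).


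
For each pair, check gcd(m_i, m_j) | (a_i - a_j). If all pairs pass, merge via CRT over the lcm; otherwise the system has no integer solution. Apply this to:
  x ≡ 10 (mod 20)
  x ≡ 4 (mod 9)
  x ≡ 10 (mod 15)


Moduli 20, 9, 15 are not pairwise coprime, so CRT works modulo lcm(m_i) when all pairwise compatibility conditions hold.
Pairwise compatibility: gcd(m_i, m_j) must divide a_i - a_j for every pair.
Merge one congruence at a time:
  Start: x ≡ 10 (mod 20).
  Combine with x ≡ 4 (mod 9): gcd(20, 9) = 1; 4 - 10 = -6, which IS divisible by 1, so compatible.
    Write x = 10 + 20·t and substitute into x ≡ 4 (mod 9): 20·t ≡ 4 − 10 = -6 (mod 9).
    Reduce coefficients mod 9: 2·t ≡ 3 (mod 9).
    The inverse of 2 mod 9 is 5 (since 2·5 = 10 = 1·9 + 1), so t ≡ 5·3 = 15 ≡ 6 (mod 9).
    Then x = 10 + 20·6 = 130, valid modulo lcm(20, 9) = 180: x ≡ 130 (mod 180).
  Combine with x ≡ 10 (mod 15): gcd(180, 15) = 15; 10 - 130 = -120, which IS divisible by 15, so compatible.
    Write x = 130 + 180·t and substitute into x ≡ 10 (mod 15): 180·t ≡ 10 − 130 = -120 (mod 15).
    Divide the congruence (and modulus) by g = 15: 12·t ≡ -8 (mod 1).
    Modulo 1 every t works; take t = 0.
    Then x = 130 + 180·0 = 130, valid modulo lcm(180, 15) = 180: x ≡ 130 (mod 180).
Verify: 130 mod 20 = 10, 130 mod 9 = 4, 130 mod 15 = 10.

x ≡ 130 (mod 180).


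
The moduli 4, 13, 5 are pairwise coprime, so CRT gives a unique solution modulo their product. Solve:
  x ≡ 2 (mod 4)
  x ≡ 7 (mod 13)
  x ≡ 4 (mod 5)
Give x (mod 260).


Moduli 4, 13, 5 are pairwise coprime; by CRT there is a unique solution modulo M = 4 · 13 · 5 = 260.
Solve pairwise, accumulating the modulus:
  Start with x ≡ 2 (mod 4).
  Combine with x ≡ 7 (mod 13): since gcd(4, 13) = 1, we get a unique residue mod 52.
    Write x = 2 + 4·t and substitute into x ≡ 7 (mod 13): 4·t ≡ 7 − 2 = 5 (mod 13).
    The inverse of 4 mod 13 is 10 (since 4·10 = 40 = 3·13 + 1), so t ≡ 10·5 = 50 ≡ 11 (mod 13).
    Then x = 2 + 4·11 = 46, valid modulo lcm(4, 13) = 52: x ≡ 46 (mod 52).
  Combine with x ≡ 4 (mod 5): since gcd(52, 5) = 1, we get a unique residue mod 260.
    Write x = 46 + 52·t and substitute into x ≡ 4 (mod 5): 52·t ≡ 4 − 46 = -42 (mod 5).
    Reduce coefficients mod 5: 2·t ≡ 3 (mod 5).
    The inverse of 2 mod 5 is 3 (since 2·3 = 6 = 1·5 + 1), so t ≡ 3·3 = 9 ≡ 4 (mod 5).
    Then x = 46 + 52·4 = 254, valid modulo lcm(52, 5) = 260: x ≡ 254 (mod 260).
Verify: 254 mod 4 = 2 ✓, 254 mod 13 = 7 ✓, 254 mod 5 = 4 ✓.

x ≡ 254 (mod 260).


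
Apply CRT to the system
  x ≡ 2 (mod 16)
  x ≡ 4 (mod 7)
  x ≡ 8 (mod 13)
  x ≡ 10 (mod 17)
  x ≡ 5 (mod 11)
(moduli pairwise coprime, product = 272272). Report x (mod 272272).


Product of moduli M = 16 · 7 · 13 · 17 · 11 = 272272.
Merge one congruence at a time:
  Start: x ≡ 2 (mod 16).
  Combine with x ≡ 4 (mod 7); new modulus lcm = 112.
    Write x = 2 + 16·t and substitute into x ≡ 4 (mod 7): 16·t ≡ 4 − 2 = 2 (mod 7).
    Reduce coefficients mod 7: 2·t ≡ 2 (mod 7).
    The inverse of 2 mod 7 is 4 (since 2·4 = 8 = 1·7 + 1), so t ≡ 4·2 = 8 ≡ 1 (mod 7).
    Then x = 2 + 16·1 = 18, valid modulo lcm(16, 7) = 112: x ≡ 18 (mod 112).
  Combine with x ≡ 8 (mod 13); new modulus lcm = 1456.
    Write x = 18 + 112·t and substitute into x ≡ 8 (mod 13): 112·t ≡ 8 − 18 = -10 (mod 13).
    Reduce coefficients mod 13: 8·t ≡ 3 (mod 13).
    The inverse of 8 mod 13 is 5 (since 8·5 = 40 = 3·13 + 1), so t ≡ 5·3 = 15 ≡ 2 (mod 13).
    Then x = 18 + 112·2 = 242, valid modulo lcm(112, 13) = 1456: x ≡ 242 (mod 1456).
  Combine with x ≡ 10 (mod 17); new modulus lcm = 24752.
    Write x = 242 + 1456·t and substitute into x ≡ 10 (mod 17): 1456·t ≡ 10 − 242 = -232 (mod 17).
    Reduce coefficients mod 17: 11·t ≡ 6 (mod 17).
    The inverse of 11 mod 17 is 14 (since 11·14 = 154 = 9·17 + 1), so t ≡ 14·6 = 84 ≡ 16 (mod 17).
    Then x = 242 + 1456·16 = 23538, valid modulo lcm(1456, 17) = 24752: x ≡ 23538 (mod 24752).
  Combine with x ≡ 5 (mod 11); new modulus lcm = 272272.
    Write x = 23538 + 24752·t and substitute into x ≡ 5 (mod 11): 24752·t ≡ 5 − 23538 = -23533 (mod 11).
    Reduce coefficients mod 11: 2·t ≡ 7 (mod 11).
    The inverse of 2 mod 11 is 6 (since 2·6 = 12 = 1·11 + 1), so t ≡ 6·7 = 42 ≡ 9 (mod 11).
    Then x = 23538 + 24752·9 = 246306, valid modulo lcm(24752, 11) = 272272: x ≡ 246306 (mod 272272).
Verify against each original: 246306 mod 16 = 2, 246306 mod 7 = 4, 246306 mod 13 = 8, 246306 mod 17 = 10, 246306 mod 11 = 5.

x ≡ 246306 (mod 272272).


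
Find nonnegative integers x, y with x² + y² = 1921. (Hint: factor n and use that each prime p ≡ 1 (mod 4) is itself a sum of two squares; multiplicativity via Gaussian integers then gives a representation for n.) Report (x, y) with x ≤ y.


Step 1: Factor n = 1921 = 17 · 113.
Step 2: Check the mod-4 condition on each prime factor: 17 ≡ 1 (mod 4), exponent 1; 113 ≡ 1 (mod 4), exponent 1.
All primes ≡ 3 (mod 4) appear to even exponent (or don't appear), so by the two-squares theorem n IS expressible as a sum of two squares.
Step 3: Build a representation. Here n = 17 · 113 is a product of primes ≡ 1 (mod 4). Each prime p ≡ 1 (mod 4) is itself a sum of two squares; find a² by testing p − a² for a perfect square:
  17: 17 − 1² = 16 = 4² ⇒ 17 = 1² + 4².
  113: 113 − 1² = 112, 113 − 2² = 109, 113 − 3² = 104, 113 − 4² = 97, 113 − 5² = 88, 113 − 6² = 77, 113 − 7² = 64 = 8² ⇒ 113 = 7² + 8².
  Combine using the Brahmagupta–Fibonacci identity (a² + b²)(c² + d²) = (ac − bd)² + (ad + bc)² = (ac + bd)² + (ad − bc)²:
  17 · 113 = 1921: from (1² + 4²)(7² + 8²), take (1·7 − 4·8, 1·8 + 4·7) = (7 − 32, 8 + 28) = (-25, 36); dropping signs (only squares matter) gives (25, 36); check 25² + 36² = 625 + 1296 = 1921 ✓.
Step 4: Order so x ≤ y and verify: 25² + 36² = 625 + 1296 = 1921 = n. ✓

n = 1921 = 25² + 36² (one valid representation with x ≤ y).


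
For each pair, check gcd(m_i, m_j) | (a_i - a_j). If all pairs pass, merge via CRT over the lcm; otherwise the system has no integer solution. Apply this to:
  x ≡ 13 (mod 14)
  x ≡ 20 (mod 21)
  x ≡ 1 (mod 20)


Moduli 14, 21, 20 are not pairwise coprime, so CRT works modulo lcm(m_i) when all pairwise compatibility conditions hold.
Pairwise compatibility: gcd(m_i, m_j) must divide a_i - a_j for every pair.
Merge one congruence at a time:
  Start: x ≡ 13 (mod 14).
  Combine with x ≡ 20 (mod 21): gcd(14, 21) = 7; 20 - 13 = 7, which IS divisible by 7, so compatible.
    Write x = 13 + 14·t and substitute into x ≡ 20 (mod 21): 14·t ≡ 20 − 13 = 7 (mod 21).
    Divide the congruence (and modulus) by g = 7: 2·t ≡ 1 (mod 3).
    The inverse of 2 mod 3 is 2 (since 2·2 = 4 = 1·3 + 1), so t ≡ 2·1 = 2 ≡ 2 (mod 3).
    Then x = 13 + 14·2 = 41, valid modulo lcm(14, 21) = 42: x ≡ 41 (mod 42).
  Combine with x ≡ 1 (mod 20): gcd(42, 20) = 2; 1 - 41 = -40, which IS divisible by 2, so compatible.
    Write x = 41 + 42·t and substitute into x ≡ 1 (mod 20): 42·t ≡ 1 − 41 = -40 (mod 20).
    Divide the congruence (and modulus) by g = 2: 21·t ≡ -20 (mod 10).
    Reduce coefficients mod 10: 1·t ≡ 0 (mod 10).
    So t ≡ 0 (mod 10).
    Then x = 41 + 42·0 = 41, valid modulo lcm(42, 20) = 420: x ≡ 41 (mod 420).
Verify: 41 mod 14 = 13, 41 mod 21 = 20, 41 mod 20 = 1.

x ≡ 41 (mod 420).


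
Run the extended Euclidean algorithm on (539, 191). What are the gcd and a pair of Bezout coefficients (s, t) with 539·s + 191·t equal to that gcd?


Euclidean algorithm on (539, 191) — divide until remainder is 0:
  539 = 2 · 191 + 157
  191 = 1 · 157 + 34
  157 = 4 · 34 + 21
  34 = 1 · 21 + 13
  21 = 1 · 13 + 8
  13 = 1 · 8 + 5
  8 = 1 · 5 + 3
  5 = 1 · 3 + 2
  3 = 1 · 2 + 1
  2 = 2 · 1 + 0
gcd(539, 191) = 1.
Track Bezout coefficients alongside the remainders: start with r₀ = 539 = a·1 + b·0 (s = 1, t = 0) and r₁ = 191 = a·0 + b·1 (s = 0, t = 1); each new remainder r_{k+1} = r_{k-1} − q_k·r_k inherits s_{k+1} = s_{k-1} − q_k·s_k, t_{k+1} = t_{k-1} − q_k·t_k, so r_k = a·s_k + b·t_k at every step:
  q = 2: r = 157, s = 1 − 2·0 = 1, t = 0 − 2·1 = -2  (check: 539·1 + 191·(-2) = 157)
  q = 1: r = 34, s = 0 − 1·1 = -1, t = 1 − 1·(-2) = 3  (check: 539·(-1) + 191·3 = 34)
  q = 4: r = 21, s = 1 − 4·(-1) = 5, t = -2 − 4·3 = -14  (check: 539·5 + 191·(-14) = 21)
  q = 1: r = 13, s = -1 − 1·5 = -6, t = 3 − 1·(-14) = 17  (check: 539·(-6) + 191·17 = 13)
  q = 1: r = 8, s = 5 − 1·(-6) = 11, t = -14 − 1·17 = -31  (check: 539·11 + 191·(-31) = 8)
  q = 1: r = 5, s = -6 − 1·11 = -17, t = 17 − 1·(-31) = 48  (check: 539·(-17) + 191·48 = 5)
  q = 1: r = 3, s = 11 − 1·(-17) = 28, t = -31 − 1·48 = -79  (check: 539·28 + 191·(-79) = 3)
  q = 1: r = 2, s = -17 − 1·28 = -45, t = 48 − 1·(-79) = 127  (check: 539·(-45) + 191·127 = 2)
  q = 1: r = 1, s = 28 − 1·(-45) = 73, t = -79 − 1·127 = -206  (check: 539·73 + 191·(-206) = 1)
The row with r = 1 (the gcd) gives the Bezout coefficients s = 73, t = -206.
Result: 539 · (73) + 191 · (-206) = 1.

gcd(539, 191) = 1; s = 73, t = -206 (check: 539·73 + 191·(-206) = 1).


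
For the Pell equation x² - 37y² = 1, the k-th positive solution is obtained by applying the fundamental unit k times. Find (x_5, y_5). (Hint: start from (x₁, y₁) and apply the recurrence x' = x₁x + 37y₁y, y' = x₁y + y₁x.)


Step 1: Find the fundamental solution (x₁, y₁) of x² - 37y² = 1.
  Expand √37 as a continued fraction. a₀ = ⌊√37⌋ = 6; iterate m_{k+1} = d_k·a_k − m_k, d_{k+1} = (37 − m_{k+1}²)/d_k, a_{k+1} = ⌊(a₀ + m_{k+1})/d_{k+1}⌋ (starting m₀ = 0, d₀ = 1), with convergents p_k = a_k·p_{k-1} + p_{k-2}, q_k = a_k·q_{k-1} + q_{k-2} (p₋₁ = 1, q₋₁ = 0):
  k = 0: a₀ = 6; p₀/q₀ = 6/1; p₀² − 37·q₀² = 36 − 37 = -1.
  k = 1: m = 6, d = 1, a = ⌊(6 + 6)/1⌋ = 12; p/q = (12·6 + 1)/(12·1 + 0) = 73/12; p² − 37·q² = 5329 − 5328 = 1.
  The first convergent with p² − 37·q² = 1 gives the fundamental solution (x₁, y₁) = (73, 12).
Step 2: Apply the recurrence (x_{n+1}, y_{n+1}) = (x₁x_n + 37y₁y_n, x₁y_n + y₁x_n) repeatedly.
  From (x_1, y_1) = (73, 12): x_2 = 73·73 + 37·12·12 = 10657; y_2 = 73·12 + 12·73 = 1752.
  From (x_2, y_2) = (10657, 1752): x_3 = 73·10657 + 37·12·1752 = 1555849; y_3 = 73·1752 + 12·10657 = 255780.
  From (x_3, y_3) = (1555849, 255780): x_4 = 73·1555849 + 37·12·255780 = 227143297; y_4 = 73·255780 + 12·1555849 = 37342128.
  From (x_4, y_4) = (227143297, 37342128): x_5 = 73·227143297 + 37·12·37342128 = 33161365513; y_5 = 73·37342128 + 12·227143297 = 5451694908.
Step 3: Verify x_5² - 37·y_5² = 1099676162686785753169 - 1099676162686785753168 = 1 (should be 1). ✓

(x_1, y_1) = (73, 12); (x_5, y_5) = (33161365513, 5451694908).


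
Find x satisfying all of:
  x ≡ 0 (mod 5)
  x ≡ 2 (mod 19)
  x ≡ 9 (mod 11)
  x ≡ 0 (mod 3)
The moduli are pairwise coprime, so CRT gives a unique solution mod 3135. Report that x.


Product of moduli M = 5 · 19 · 11 · 3 = 3135.
Merge one congruence at a time:
  Start: x ≡ 0 (mod 5).
  Combine with x ≡ 2 (mod 19); new modulus lcm = 95.
    Write x = 0 + 5·t and substitute into x ≡ 2 (mod 19): 5·t ≡ 2 − 0 = 2 (mod 19).
    The inverse of 5 mod 19 is 4 (since 5·4 = 20 = 1·19 + 1), so t ≡ 4·2 = 8 ≡ 8 (mod 19).
    Then x = 0 + 5·8 = 40, valid modulo lcm(5, 19) = 95: x ≡ 40 (mod 95).
  Combine with x ≡ 9 (mod 11); new modulus lcm = 1045.
    Write x = 40 + 95·t and substitute into x ≡ 9 (mod 11): 95·t ≡ 9 − 40 = -31 (mod 11).
    Reduce coefficients mod 11: 7·t ≡ 2 (mod 11).
    The inverse of 7 mod 11 is 8 (since 7·8 = 56 = 5·11 + 1), so t ≡ 8·2 = 16 ≡ 5 (mod 11).
    Then x = 40 + 95·5 = 515, valid modulo lcm(95, 11) = 1045: x ≡ 515 (mod 1045).
  Combine with x ≡ 0 (mod 3); new modulus lcm = 3135.
    Write x = 515 + 1045·t and substitute into x ≡ 0 (mod 3): 1045·t ≡ 0 − 515 = -515 (mod 3).
    Reduce coefficients mod 3: 1·t ≡ 1 (mod 3).
    So t ≡ 1 (mod 3).
    Then x = 515 + 1045·1 = 1560, valid modulo lcm(1045, 3) = 3135: x ≡ 1560 (mod 3135).
Verify against each original: 1560 mod 5 = 0, 1560 mod 19 = 2, 1560 mod 11 = 9, 1560 mod 3 = 0.

x ≡ 1560 (mod 3135).


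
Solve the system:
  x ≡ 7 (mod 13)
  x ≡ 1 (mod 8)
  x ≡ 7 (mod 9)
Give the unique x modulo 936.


Moduli 13, 8, 9 are pairwise coprime; by CRT there is a unique solution modulo M = 13 · 8 · 9 = 936.
Solve pairwise, accumulating the modulus:
  Start with x ≡ 7 (mod 13).
  Combine with x ≡ 1 (mod 8): since gcd(13, 8) = 1, we get a unique residue mod 104.
    Write x = 7 + 13·t and substitute into x ≡ 1 (mod 8): 13·t ≡ 1 − 7 = -6 (mod 8).
    Reduce coefficients mod 8: 5·t ≡ 2 (mod 8).
    The inverse of 5 mod 8 is 5 (since 5·5 = 25 = 3·8 + 1), so t ≡ 5·2 = 10 ≡ 2 (mod 8).
    Then x = 7 + 13·2 = 33, valid modulo lcm(13, 8) = 104: x ≡ 33 (mod 104).
  Combine with x ≡ 7 (mod 9): since gcd(104, 9) = 1, we get a unique residue mod 936.
    Write x = 33 + 104·t and substitute into x ≡ 7 (mod 9): 104·t ≡ 7 − 33 = -26 (mod 9).
    Reduce coefficients mod 9: 5·t ≡ 1 (mod 9).
    The inverse of 5 mod 9 is 2 (since 5·2 = 10 = 1·9 + 1), so t ≡ 2·1 = 2 ≡ 2 (mod 9).
    Then x = 33 + 104·2 = 241, valid modulo lcm(104, 9) = 936: x ≡ 241 (mod 936).
Verify: 241 mod 13 = 7 ✓, 241 mod 8 = 1 ✓, 241 mod 9 = 7 ✓.

x ≡ 241 (mod 936).


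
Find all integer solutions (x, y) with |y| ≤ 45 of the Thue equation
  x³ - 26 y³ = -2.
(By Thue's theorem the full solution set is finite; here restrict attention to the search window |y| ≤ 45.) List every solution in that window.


The equation is x³ - 26y³ = -2. For fixed y, x³ = 26·y³ − 2, so a solution requires the RHS to be a perfect cube.
Strategy: iterate y from -45 to 45, compute RHS = 26·y³ − 2, and check whether it is a (positive or negative) perfect cube.
Check small values of y:
  y = 0: RHS = -2 is not a perfect cube.
  y = 1: RHS = 24 is not a perfect cube.
  y = -1: RHS = -28 is not a perfect cube.
  y = 2: RHS = 206 is not a perfect cube.
  y = -2: RHS = -210 is not a perfect cube.
  y = 3: RHS = 700 is not a perfect cube.
  y = -3: RHS = -704 is not a perfect cube.
Continuing the search up to |y| = 45 finds no solutions either.
No (x, y) in the scanned range satisfies the equation.

No integer solutions with |y| ≤ 45.


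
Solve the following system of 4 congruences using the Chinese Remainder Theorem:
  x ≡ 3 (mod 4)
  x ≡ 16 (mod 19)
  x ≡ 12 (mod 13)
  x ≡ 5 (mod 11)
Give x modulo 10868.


Product of moduli M = 4 · 19 · 13 · 11 = 10868.
Merge one congruence at a time:
  Start: x ≡ 3 (mod 4).
  Combine with x ≡ 16 (mod 19); new modulus lcm = 76.
    Write x = 3 + 4·t and substitute into x ≡ 16 (mod 19): 4·t ≡ 16 − 3 = 13 (mod 19).
    The inverse of 4 mod 19 is 5 (since 4·5 = 20 = 1·19 + 1), so t ≡ 5·13 = 65 ≡ 8 (mod 19).
    Then x = 3 + 4·8 = 35, valid modulo lcm(4, 19) = 76: x ≡ 35 (mod 76).
  Combine with x ≡ 12 (mod 13); new modulus lcm = 988.
    Write x = 35 + 76·t and substitute into x ≡ 12 (mod 13): 76·t ≡ 12 − 35 = -23 (mod 13).
    Reduce coefficients mod 13: 11·t ≡ 3 (mod 13).
    The inverse of 11 mod 13 is 6 (since 11·6 = 66 = 5·13 + 1), so t ≡ 6·3 = 18 ≡ 5 (mod 13).
    Then x = 35 + 76·5 = 415, valid modulo lcm(76, 13) = 988: x ≡ 415 (mod 988).
  Combine with x ≡ 5 (mod 11); new modulus lcm = 10868.
    Write x = 415 + 988·t and substitute into x ≡ 5 (mod 11): 988·t ≡ 5 − 415 = -410 (mod 11).
    Reduce coefficients mod 11: 9·t ≡ 8 (mod 11).
    The inverse of 9 mod 11 is 5 (since 9·5 = 45 = 4·11 + 1), so t ≡ 5·8 = 40 ≡ 7 (mod 11).
    Then x = 415 + 988·7 = 7331, valid modulo lcm(988, 11) = 10868: x ≡ 7331 (mod 10868).
Verify against each original: 7331 mod 4 = 3, 7331 mod 19 = 16, 7331 mod 13 = 12, 7331 mod 11 = 5.

x ≡ 7331 (mod 10868).


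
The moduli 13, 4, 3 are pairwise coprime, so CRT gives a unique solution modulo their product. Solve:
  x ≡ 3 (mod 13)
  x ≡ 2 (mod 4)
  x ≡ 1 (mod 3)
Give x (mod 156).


Moduli 13, 4, 3 are pairwise coprime; by CRT there is a unique solution modulo M = 13 · 4 · 3 = 156.
Solve pairwise, accumulating the modulus:
  Start with x ≡ 3 (mod 13).
  Combine with x ≡ 2 (mod 4): since gcd(13, 4) = 1, we get a unique residue mod 52.
    Write x = 3 + 13·t and substitute into x ≡ 2 (mod 4): 13·t ≡ 2 − 3 = -1 (mod 4).
    Reduce coefficients mod 4: 1·t ≡ 3 (mod 4).
    So t ≡ 3 (mod 4).
    Then x = 3 + 13·3 = 42, valid modulo lcm(13, 4) = 52: x ≡ 42 (mod 52).
  Combine with x ≡ 1 (mod 3): since gcd(52, 3) = 1, we get a unique residue mod 156.
    Write x = 42 + 52·t and substitute into x ≡ 1 (mod 3): 52·t ≡ 1 − 42 = -41 (mod 3).
    Reduce coefficients mod 3: 1·t ≡ 1 (mod 3).
    So t ≡ 1 (mod 3).
    Then x = 42 + 52·1 = 94, valid modulo lcm(52, 3) = 156: x ≡ 94 (mod 156).
Verify: 94 mod 13 = 3 ✓, 94 mod 4 = 2 ✓, 94 mod 3 = 1 ✓.

x ≡ 94 (mod 156).


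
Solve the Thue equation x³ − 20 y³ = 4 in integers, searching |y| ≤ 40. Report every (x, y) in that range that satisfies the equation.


The equation is x³ - 20y³ = 4. For fixed y, x³ = 20·y³ + 4, so a solution requires the RHS to be a perfect cube.
Strategy: iterate y from -40 to 40, compute RHS = 20·y³ + 4, and check whether it is a (positive or negative) perfect cube.
Check small values of y:
  y = 0: RHS = 4 is not a perfect cube.
  y = 1: RHS = 24 is not a perfect cube.
  y = -1: RHS = -16 is not a perfect cube.
  y = 2: RHS = 164 is not a perfect cube.
  y = -2: RHS = -156 is not a perfect cube.
  y = 3: RHS = 544 is not a perfect cube.
  y = -3: RHS = -536 is not a perfect cube.
Continuing the search up to |y| = 40 finds no solutions either.
No (x, y) in the scanned range satisfies the equation.

No integer solutions with |y| ≤ 40.


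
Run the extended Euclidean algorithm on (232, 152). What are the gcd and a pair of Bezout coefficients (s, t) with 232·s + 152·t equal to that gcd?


Euclidean algorithm on (232, 152) — divide until remainder is 0:
  232 = 1 · 152 + 80
  152 = 1 · 80 + 72
  80 = 1 · 72 + 8
  72 = 9 · 8 + 0
gcd(232, 152) = 8.
Track Bezout coefficients alongside the remainders: start with r₀ = 232 = a·1 + b·0 (s = 1, t = 0) and r₁ = 152 = a·0 + b·1 (s = 0, t = 1); each new remainder r_{k+1} = r_{k-1} − q_k·r_k inherits s_{k+1} = s_{k-1} − q_k·s_k, t_{k+1} = t_{k-1} − q_k·t_k, so r_k = a·s_k + b·t_k at every step:
  q = 1: r = 80, s = 1 − 1·0 = 1, t = 0 − 1·1 = -1  (check: 232·1 + 152·(-1) = 80)
  q = 1: r = 72, s = 0 − 1·1 = -1, t = 1 − 1·(-1) = 2  (check: 232·(-1) + 152·2 = 72)
  q = 1: r = 8, s = 1 − 1·(-1) = 2, t = -1 − 1·2 = -3  (check: 232·2 + 152·(-3) = 8)
The row with r = 8 (the gcd) gives the Bezout coefficients s = 2, t = -3.
Result: 232 · (2) + 152 · (-3) = 8.

gcd(232, 152) = 8; s = 2, t = -3 (check: 232·2 + 152·(-3) = 8).


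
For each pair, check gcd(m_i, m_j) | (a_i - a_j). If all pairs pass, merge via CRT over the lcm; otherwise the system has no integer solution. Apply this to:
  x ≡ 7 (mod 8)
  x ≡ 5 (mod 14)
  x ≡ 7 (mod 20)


Moduli 8, 14, 20 are not pairwise coprime, so CRT works modulo lcm(m_i) when all pairwise compatibility conditions hold.
Pairwise compatibility: gcd(m_i, m_j) must divide a_i - a_j for every pair.
Merge one congruence at a time:
  Start: x ≡ 7 (mod 8).
  Combine with x ≡ 5 (mod 14): gcd(8, 14) = 2; 5 - 7 = -2, which IS divisible by 2, so compatible.
    Write x = 7 + 8·t and substitute into x ≡ 5 (mod 14): 8·t ≡ 5 − 7 = -2 (mod 14).
    Divide the congruence (and modulus) by g = 2: 4·t ≡ -1 (mod 7).
    Reduce coefficients mod 7: 4·t ≡ 6 (mod 7).
    The inverse of 4 mod 7 is 2 (since 4·2 = 8 = 1·7 + 1), so t ≡ 2·6 = 12 ≡ 5 (mod 7).
    Then x = 7 + 8·5 = 47, valid modulo lcm(8, 14) = 56: x ≡ 47 (mod 56).
  Combine with x ≡ 7 (mod 20): gcd(56, 20) = 4; 7 - 47 = -40, which IS divisible by 4, so compatible.
    Write x = 47 + 56·t and substitute into x ≡ 7 (mod 20): 56·t ≡ 7 − 47 = -40 (mod 20).
    Divide the congruence (and modulus) by g = 4: 14·t ≡ -10 (mod 5).
    Reduce coefficients mod 5: 4·t ≡ 0 (mod 5).
    The inverse of 4 mod 5 is 4 (since 4·4 = 16 = 3·5 + 1), so t ≡ 4·0 = 0 ≡ 0 (mod 5).
    Then x = 47 + 56·0 = 47, valid modulo lcm(56, 20) = 280: x ≡ 47 (mod 280).
Verify: 47 mod 8 = 7, 47 mod 14 = 5, 47 mod 20 = 7.

x ≡ 47 (mod 280).


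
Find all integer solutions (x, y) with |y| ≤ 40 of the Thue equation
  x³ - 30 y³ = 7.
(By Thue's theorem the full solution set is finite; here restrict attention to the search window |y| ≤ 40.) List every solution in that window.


The equation is x³ - 30y³ = 7. For fixed y, x³ = 30·y³ + 7, so a solution requires the RHS to be a perfect cube.
Strategy: iterate y from -40 to 40, compute RHS = 30·y³ + 7, and check whether it is a (positive or negative) perfect cube.
Check small values of y:
  y = 0: RHS = 7 is not a perfect cube.
  y = 1: RHS = 37 is not a perfect cube.
  y = -1: RHS = -23 is not a perfect cube.
  y = 2: RHS = 247 is not a perfect cube.
  y = -2: RHS = -233 is not a perfect cube.
  y = 3: RHS = 817 is not a perfect cube.
  y = -3: RHS = -803 is not a perfect cube.
Continuing the search up to |y| = 40 finds no solutions either.
No (x, y) in the scanned range satisfies the equation.

No integer solutions with |y| ≤ 40.


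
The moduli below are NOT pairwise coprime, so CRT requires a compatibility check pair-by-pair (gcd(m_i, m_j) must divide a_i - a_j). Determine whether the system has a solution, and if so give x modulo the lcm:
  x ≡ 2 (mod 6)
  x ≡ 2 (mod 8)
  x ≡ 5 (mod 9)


Moduli 6, 8, 9 are not pairwise coprime, so CRT works modulo lcm(m_i) when all pairwise compatibility conditions hold.
Pairwise compatibility: gcd(m_i, m_j) must divide a_i - a_j for every pair.
Merge one congruence at a time:
  Start: x ≡ 2 (mod 6).
  Combine with x ≡ 2 (mod 8): gcd(6, 8) = 2; 2 - 2 = 0, which IS divisible by 2, so compatible.
    Write x = 2 + 6·t and substitute into x ≡ 2 (mod 8): 6·t ≡ 2 − 2 = 0 (mod 8).
    Divide the congruence (and modulus) by g = 2: 3·t ≡ 0 (mod 4).
    The inverse of 3 mod 4 is 3 (since 3·3 = 9 = 2·4 + 1), so t ≡ 3·0 = 0 ≡ 0 (mod 4).
    Then x = 2 + 6·0 = 2, valid modulo lcm(6, 8) = 24: x ≡ 2 (mod 24).
  Combine with x ≡ 5 (mod 9): gcd(24, 9) = 3; 5 - 2 = 3, which IS divisible by 3, so compatible.
    Write x = 2 + 24·t and substitute into x ≡ 5 (mod 9): 24·t ≡ 5 − 2 = 3 (mod 9).
    Divide the congruence (and modulus) by g = 3: 8·t ≡ 1 (mod 3).
    Reduce coefficients mod 3: 2·t ≡ 1 (mod 3).
    The inverse of 2 mod 3 is 2 (since 2·2 = 4 = 1·3 + 1), so t ≡ 2·1 = 2 ≡ 2 (mod 3).
    Then x = 2 + 24·2 = 50, valid modulo lcm(24, 9) = 72: x ≡ 50 (mod 72).
Verify: 50 mod 6 = 2, 50 mod 8 = 2, 50 mod 9 = 5.

x ≡ 50 (mod 72).


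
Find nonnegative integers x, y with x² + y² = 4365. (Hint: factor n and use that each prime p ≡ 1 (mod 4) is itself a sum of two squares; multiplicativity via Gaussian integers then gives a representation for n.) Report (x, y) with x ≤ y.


Step 1: Factor n = 4365 = 3^2 · 5 · 97.
Step 2: Check the mod-4 condition on each prime factor: 3 ≡ 3 (mod 4), exponent 2 (must be even); 5 ≡ 1 (mod 4), exponent 1; 97 ≡ 1 (mod 4), exponent 1.
All primes ≡ 3 (mod 4) appear to even exponent (or don't appear), so by the two-squares theorem n IS expressible as a sum of two squares.
Step 3: Build a representation. Group n = k² · m with k = 3 and m = 5 · 97 = 485 (a product of primes ≡ 1 (mod 4)); a representation of m scales to one of n via (k·x)² + (k·y)² = k²(x² + y²). Each prime p ≡ 1 (mod 4) is itself a sum of two squares; find a² by testing p − a² for a perfect square:
  5: 5 − 1² = 4 = 2² ⇒ 5 = 1² + 2².
  97: 97 − 1² = 96, 97 − 2² = 93, 97 − 3² = 88, 97 − 4² = 81 = 9² ⇒ 97 = 4² + 9².
  Combine using the Brahmagupta–Fibonacci identity (a² + b²)(c² + d²) = (ac − bd)² + (ad + bc)² = (ac + bd)² + (ad − bc)²:
  5 · 97 = 485: from (1² + 2²)(4² + 9²), take (1·4 − 2·9, 1·9 + 2·4) = (4 − 18, 9 + 8) = (-14, 17); dropping signs (only squares matter) gives (14, 17); check 14² + 17² = 196 + 289 = 485 ✓.
  Scale by k = 3: (3·14, 3·17) = (42, 51).
Step 4: Order so x ≤ y and verify: 42² + 51² = 1764 + 2601 = 4365 = n. ✓

n = 4365 = 42² + 51² (one valid representation with x ≤ y).


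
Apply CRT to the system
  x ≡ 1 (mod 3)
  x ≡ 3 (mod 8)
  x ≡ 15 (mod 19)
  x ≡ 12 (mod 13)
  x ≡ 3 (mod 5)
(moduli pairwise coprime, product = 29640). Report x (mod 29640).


Product of moduli M = 3 · 8 · 19 · 13 · 5 = 29640.
Merge one congruence at a time:
  Start: x ≡ 1 (mod 3).
  Combine with x ≡ 3 (mod 8); new modulus lcm = 24.
    Write x = 1 + 3·t and substitute into x ≡ 3 (mod 8): 3·t ≡ 3 − 1 = 2 (mod 8).
    The inverse of 3 mod 8 is 3 (since 3·3 = 9 = 1·8 + 1), so t ≡ 3·2 = 6 ≡ 6 (mod 8).
    Then x = 1 + 3·6 = 19, valid modulo lcm(3, 8) = 24: x ≡ 19 (mod 24).
  Combine with x ≡ 15 (mod 19); new modulus lcm = 456.
    Write x = 19 + 24·t and substitute into x ≡ 15 (mod 19): 24·t ≡ 15 − 19 = -4 (mod 19).
    Reduce coefficients mod 19: 5·t ≡ 15 (mod 19).
    The inverse of 5 mod 19 is 4 (since 5·4 = 20 = 1·19 + 1), so t ≡ 4·15 = 60 ≡ 3 (mod 19).
    Then x = 19 + 24·3 = 91, valid modulo lcm(24, 19) = 456: x ≡ 91 (mod 456).
  Combine with x ≡ 12 (mod 13); new modulus lcm = 5928.
    Write x = 91 + 456·t and substitute into x ≡ 12 (mod 13): 456·t ≡ 12 − 91 = -79 (mod 13).
    Reduce coefficients mod 13: 1·t ≡ 12 (mod 13).
    So t ≡ 12 (mod 13).
    Then x = 91 + 456·12 = 5563, valid modulo lcm(456, 13) = 5928: x ≡ 5563 (mod 5928).
  Combine with x ≡ 3 (mod 5); new modulus lcm = 29640.
    Write x = 5563 + 5928·t and substitute into x ≡ 3 (mod 5): 5928·t ≡ 3 − 5563 = -5560 (mod 5).
    Reduce coefficients mod 5: 3·t ≡ 0 (mod 5).
    The inverse of 3 mod 5 is 2 (since 3·2 = 6 = 1·5 + 1), so t ≡ 2·0 = 0 ≡ 0 (mod 5).
    Then x = 5563 + 5928·0 = 5563, valid modulo lcm(5928, 5) = 29640: x ≡ 5563 (mod 29640).
Verify against each original: 5563 mod 3 = 1, 5563 mod 8 = 3, 5563 mod 19 = 15, 5563 mod 13 = 12, 5563 mod 5 = 3.

x ≡ 5563 (mod 29640).
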